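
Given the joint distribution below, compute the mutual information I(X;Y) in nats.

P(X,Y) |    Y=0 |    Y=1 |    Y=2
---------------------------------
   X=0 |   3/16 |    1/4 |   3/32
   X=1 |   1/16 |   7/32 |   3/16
0.0477 nats

Mutual information: I(X;Y) = H(X) + H(Y) - H(X,Y)

Marginals:
P(X) = (17/32, 15/32), H(X) = 0.6912 nats
P(Y) = (1/4, 15/32, 9/32), H(Y) = 1.0585 nats

Joint entropy: H(X,Y) = 1.7020 nats

I(X;Y) = 0.6912 + 1.0585 - 1.7020 = 0.0477 nats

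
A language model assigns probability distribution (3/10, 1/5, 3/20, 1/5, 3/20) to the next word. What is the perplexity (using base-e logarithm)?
4.8264

Perplexity is e^H (or exp(H) for natural log).

First, H = -Σ p log p = 1.5741 nats
Perplexity = e^1.5741 = 4.8264

Interpretation: The model's uncertainty is equivalent to choosing uniformly among 4.8 options.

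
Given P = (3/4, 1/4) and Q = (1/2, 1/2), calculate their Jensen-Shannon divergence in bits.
0.0488 bits

Jensen-Shannon divergence is:
JSD(P||Q) = 0.5 × D_KL(P||M) + 0.5 × D_KL(Q||M)
where M = 0.5 × (P + Q) is the mixture distribution.

M = 0.5 × (3/4, 1/4) + 0.5 × (1/2, 1/2) = (5/8, 3/8)

D_KL(P||M) = 0.0510 bits
D_KL(Q||M) = 0.0466 bits

JSD(P||Q) = 0.5 × 0.0510 + 0.5 × 0.0466 = 0.0488 bits

Unlike KL divergence, JSD is symmetric and bounded: 0 ≤ JSD ≤ log(2).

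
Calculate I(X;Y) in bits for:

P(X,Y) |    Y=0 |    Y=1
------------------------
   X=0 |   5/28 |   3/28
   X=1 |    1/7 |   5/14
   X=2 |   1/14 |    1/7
0.0656 bits

Mutual information: I(X;Y) = H(X) + H(Y) - H(X,Y)

Marginals:
P(X) = (2/7, 1/2, 3/14), H(X) = 1.4926 bits
P(Y) = (11/28, 17/28), H(Y) = 0.9666 bits

Joint entropy: H(X,Y) = 2.3936 bits

I(X;Y) = 1.4926 + 0.9666 - 2.3936 = 0.0656 bits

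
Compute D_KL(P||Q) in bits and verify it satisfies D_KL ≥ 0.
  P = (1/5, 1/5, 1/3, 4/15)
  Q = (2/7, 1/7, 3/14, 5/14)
0.0943 bits

KL divergence satisfies the Gibbs inequality: D_KL(P||Q) ≥ 0 for all distributions P, Q.

D_KL(P||Q) = Σ p(x) log(p(x)/q(x))
Term by term:
  x=0: 1/5 × log_2[(1/5)/(2/7)] = -0.1029
  x=1: 1/5 × log_2[(1/5)/(1/7)] = 0.0971
  x=2: 1/3 × log_2[(1/3)/(3/14)] = 0.2125
  x=3: 4/15 × log_2[(4/15)/(5/14)] = -0.1124
D_KL(P||Q) = 0.0943 bits

D_KL(P||Q) = 0.0943 ≥ 0 ✓

This non-negativity is a fundamental property: relative entropy cannot be negative because it measures how different Q is from P.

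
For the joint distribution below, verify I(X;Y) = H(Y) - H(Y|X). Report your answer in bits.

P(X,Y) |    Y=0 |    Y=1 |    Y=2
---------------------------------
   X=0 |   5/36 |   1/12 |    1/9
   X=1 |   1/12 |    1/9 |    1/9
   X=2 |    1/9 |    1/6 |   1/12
I(X;Y) = 0.0318 bits

Mutual information has multiple equivalent forms:
- I(X;Y) = H(X) - H(X|Y)
- I(X;Y) = H(Y) - H(Y|X)
- I(X;Y) = H(X) + H(Y) - H(X,Y)

Computing all quantities:
H(X) = 1.5816, H(Y) = 1.5816, H(X,Y) = 3.1315
H(X|Y) = 1.5499, H(Y|X) = 1.5499

Verification:
H(X) - H(X|Y) = 1.5816 - 1.5499 = 0.0318
H(Y) - H(Y|X) = 1.5816 - 1.5499 = 0.0318
H(X) + H(Y) - H(X,Y) = 1.5816 + 1.5816 - 3.1315 = 0.0318

All forms give I(X;Y) = 0.0318 bits. ✓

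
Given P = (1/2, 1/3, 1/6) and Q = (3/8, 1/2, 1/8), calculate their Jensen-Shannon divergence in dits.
0.0062 dits

Jensen-Shannon divergence is:
JSD(P||Q) = 0.5 × D_KL(P||M) + 0.5 × D_KL(Q||M)
where M = 0.5 × (P + Q) is the mixture distribution.

M = 0.5 × (1/2, 1/3, 1/6) + 0.5 × (3/8, 1/2, 1/8) = (7/16, 5/12, 0.145833)

D_KL(P||M) = 0.0064 dits
D_KL(Q||M) = 0.0061 dits

JSD(P||Q) = 0.5 × 0.0064 + 0.5 × 0.0061 = 0.0062 dits

Unlike KL divergence, JSD is symmetric and bounded: 0 ≤ JSD ≤ log(2).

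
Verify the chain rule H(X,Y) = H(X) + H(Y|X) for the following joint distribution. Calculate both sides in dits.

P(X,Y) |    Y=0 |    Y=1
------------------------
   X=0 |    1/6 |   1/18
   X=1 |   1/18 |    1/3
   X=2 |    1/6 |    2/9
H(X,Y) = 0.7031, H(X) = 0.4642, H(Y|X) = 0.2389 (all in dits)

Chain rule: H(X,Y) = H(X) + H(Y|X)

Left side — joint entropy directly:
H(X,Y) = -Σ p(x,y) log p(x,y) = 0.7031 dits

Right side — compute H(Y|X) from the conditional distributions:
P(X) = (2/9, 7/18, 7/18), so H(X) = 0.4642 dits
H(Y|X) = Σ_x P(X=x) · H(Y|X=x):
  P(Y|X=0) = (3/4, 1/4), H(Y|X=0) = 0.2442, weight P(X=0) = 2/9
  P(Y|X=1) = (1/7, 6/7), H(Y|X=1) = 0.1781, weight P(X=1) = 7/18
  P(Y|X=2) = (3/7, 4/7), H(Y|X=2) = 0.2966, weight P(X=2) = 7/18
H(Y|X) = 0.2389 dits

H(X) + H(Y|X) = 0.4642 + 0.2389 = 0.7031 dits

Both sides equal 0.7031 dits. ✓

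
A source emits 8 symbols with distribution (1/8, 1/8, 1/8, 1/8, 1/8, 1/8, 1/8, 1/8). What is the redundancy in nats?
0.0000 nats

Redundancy measures how far a source is from maximum entropy:
R = H_max - H(X)

Maximum entropy for 8 symbols: H_max = log_e(8) = 2.0794 nats
Actual entropy: H(X) = 2.0794 nats
Redundancy: R = 2.0794 - 2.0794 = 0.0000 nats

This redundancy represents potential for compression: the source could be compressed by 0.0000 nats per symbol.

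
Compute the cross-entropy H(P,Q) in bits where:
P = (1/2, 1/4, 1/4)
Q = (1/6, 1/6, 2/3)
2.0850 bits

Cross-entropy: H(P,Q) = -Σ p(x) log q(x)

Alternatively: H(P,Q) = H(P) + D_KL(P||Q)
H(P) = 1.5000 bits
D_KL(P||Q) = 0.5850 bits

H(P,Q) = 1.5000 + 0.5850 = 2.0850 bits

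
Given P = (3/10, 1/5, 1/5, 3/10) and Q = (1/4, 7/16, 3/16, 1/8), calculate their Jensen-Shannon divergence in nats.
0.0425 nats

Jensen-Shannon divergence is:
JSD(P||Q) = 0.5 × D_KL(P||M) + 0.5 × D_KL(Q||M)
where M = 0.5 × (P + Q) is the mixture distribution.

M = 0.5 × (3/10, 1/5, 1/5, 3/10) + 0.5 × (1/4, 7/16, 3/16, 1/8) = (11/40, 0.31875, 0.19375, 0.2125)

D_KL(P||M) = 0.0427 nats
D_KL(Q||M) = 0.0422 nats

JSD(P||Q) = 0.5 × 0.0427 + 0.5 × 0.0422 = 0.0425 nats

Unlike KL divergence, JSD is symmetric and bounded: 0 ≤ JSD ≤ log(2).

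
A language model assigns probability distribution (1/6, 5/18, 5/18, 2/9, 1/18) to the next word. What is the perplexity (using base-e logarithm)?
4.5045

Perplexity is e^H (or exp(H) for natural log).

First, H = -Σ p log p = 1.5051 nats
Perplexity = e^1.5051 = 4.5045

Interpretation: The model's uncertainty is equivalent to choosing uniformly among 4.5 options.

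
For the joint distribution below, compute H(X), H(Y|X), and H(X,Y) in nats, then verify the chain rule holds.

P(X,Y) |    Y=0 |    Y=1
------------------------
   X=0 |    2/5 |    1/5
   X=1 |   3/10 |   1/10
H(X,Y) = 1.2799, H(X) = 0.6730, H(Y|X) = 0.6068 (all in nats)

Chain rule: H(X,Y) = H(X) + H(Y|X)

Left side — joint entropy directly:
H(X,Y) = -Σ p(x,y) log p(x,y) = 1.2799 nats

Right side — compute H(Y|X) from the conditional distributions:
P(X) = (3/5, 2/5), so H(X) = 0.6730 nats
H(Y|X) = Σ_x P(X=x) · H(Y|X=x):
  P(Y|X=0) = (2/3, 1/3), H(Y|X=0) = 0.6365, weight P(X=0) = 3/5
  P(Y|X=1) = (3/4, 1/4), H(Y|X=1) = 0.5623, weight P(X=1) = 2/5
H(Y|X) = 0.6068 nats

H(X) + H(Y|X) = 0.6730 + 0.6068 = 1.2799 nats

Both sides equal 1.2799 nats. ✓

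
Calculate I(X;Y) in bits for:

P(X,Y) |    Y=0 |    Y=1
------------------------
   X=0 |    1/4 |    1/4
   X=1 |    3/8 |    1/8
0.0488 bits

Mutual information: I(X;Y) = H(X) + H(Y) - H(X,Y)

Marginals:
P(X) = (1/2, 1/2), H(X) = 1.0000 bits
P(Y) = (5/8, 3/8), H(Y) = 0.9544 bits

Joint entropy: H(X,Y) = 1.9056 bits

I(X;Y) = 1.0000 + 0.9544 - 1.9056 = 0.0488 bits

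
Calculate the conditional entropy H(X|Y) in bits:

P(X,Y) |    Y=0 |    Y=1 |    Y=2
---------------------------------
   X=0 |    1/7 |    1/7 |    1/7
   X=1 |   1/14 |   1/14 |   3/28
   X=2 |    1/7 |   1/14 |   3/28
1.5332 bits

Using the chain rule: H(X|Y) = H(X,Y) - H(Y)

First, compute H(X,Y) = 3.1106 bits

Marginal P(Y) = (5/14, 2/7, 5/14)
H(Y) = 1.5774 bits

H(X|Y) = H(X,Y) - H(Y) = 3.1106 - 1.5774 = 1.5332 bits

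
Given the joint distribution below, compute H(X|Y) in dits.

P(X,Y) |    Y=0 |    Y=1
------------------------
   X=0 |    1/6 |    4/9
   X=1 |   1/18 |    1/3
0.2849 dits

Using the chain rule: H(X|Y) = H(X,Y) - H(Y)

First, compute H(X,Y) = 0.5150 dits

Marginal P(Y) = (2/9, 7/9)
H(Y) = 0.2300 dits

H(X|Y) = H(X,Y) - H(Y) = 0.5150 - 0.2300 = 0.2849 dits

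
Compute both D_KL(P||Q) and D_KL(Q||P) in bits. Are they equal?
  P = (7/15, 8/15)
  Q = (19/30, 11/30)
D_KL(P||Q) = 0.0827, D_KL(Q||P) = 0.0808

KL divergence is not symmetric: D_KL(P||Q) ≠ D_KL(Q||P) in general.

D_KL(P||Q) = 0.0827 bits
D_KL(Q||P) = 0.0808 bits

No, they are not equal!

This asymmetry is why KL divergence is not a true distance metric.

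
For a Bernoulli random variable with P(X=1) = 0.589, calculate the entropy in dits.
0.2941 dits

The binary entropy function is:
H(p) = -p log(p) - (1-p) log(1-p)

H(0.589) = -0.589 × log_10(0.589) - 0.411 × log_10(0.411)
H(0.589) = 0.2941 dits

Note: Binary entropy is maximized at p=0.5 (H=1 bit) and minimized at p=0 or p=1 (H=0).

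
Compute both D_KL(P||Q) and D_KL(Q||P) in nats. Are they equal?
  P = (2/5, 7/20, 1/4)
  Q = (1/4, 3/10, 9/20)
D_KL(P||Q) = 0.0950, D_KL(Q||P) = 0.1008

KL divergence is not symmetric: D_KL(P||Q) ≠ D_KL(Q||P) in general.

D_KL(P||Q) = 0.0950 nats
D_KL(Q||P) = 0.1008 nats

No, they are not equal!

This asymmetry is why KL divergence is not a true distance metric.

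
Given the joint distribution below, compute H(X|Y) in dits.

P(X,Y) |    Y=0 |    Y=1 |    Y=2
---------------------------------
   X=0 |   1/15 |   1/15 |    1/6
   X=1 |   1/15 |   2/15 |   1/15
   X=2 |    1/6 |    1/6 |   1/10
0.4437 dits

Using the chain rule: H(X|Y) = H(X,Y) - H(Y)

First, compute H(X,Y) = 0.9194 dits

Marginal P(Y) = (3/10, 11/30, 1/3)
H(Y) = 0.4757 dits

H(X|Y) = H(X,Y) - H(Y) = 0.9194 - 0.4757 = 0.4437 dits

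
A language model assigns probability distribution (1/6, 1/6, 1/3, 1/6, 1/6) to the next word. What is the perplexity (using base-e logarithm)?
4.7622

Perplexity is e^H (or exp(H) for natural log).

First, H = -Σ p log p = 1.5607 nats
Perplexity = e^1.5607 = 4.7622

Interpretation: The model's uncertainty is equivalent to choosing uniformly among 4.8 options.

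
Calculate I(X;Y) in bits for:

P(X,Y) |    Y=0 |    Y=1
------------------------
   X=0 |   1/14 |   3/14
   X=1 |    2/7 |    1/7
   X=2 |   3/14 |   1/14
0.1281 bits

Mutual information: I(X;Y) = H(X) + H(Y) - H(X,Y)

Marginals:
P(X) = (2/7, 3/7, 2/7), H(X) = 1.5567 bits
P(Y) = (4/7, 3/7), H(Y) = 0.9852 bits

Joint entropy: H(X,Y) = 2.4138 bits

I(X;Y) = 1.5567 + 0.9852 - 2.4138 = 0.1281 bits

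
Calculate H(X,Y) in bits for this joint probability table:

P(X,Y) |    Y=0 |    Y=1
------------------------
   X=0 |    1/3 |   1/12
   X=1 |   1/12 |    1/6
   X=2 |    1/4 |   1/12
2.3554 bits

Joint entropy is H(X,Y) = -Σ_{x,y} p(x,y) log p(x,y).

Summing over all non-zero entries:
H(X,Y) = -[1/3·log_2(1/3) + 1/12·log_2(1/12) + 1/12·log_2(1/12) + 1/6·log_2(1/6) + 1/4·log_2(1/4) + 1/12·log_2(1/12)]
H(X,Y) = 2.3554 bits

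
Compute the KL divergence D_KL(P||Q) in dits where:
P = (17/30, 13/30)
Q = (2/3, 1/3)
0.0094 dits

KL divergence: D_KL(P||Q) = Σ p(x) log(p(x)/q(x))

Computing term by term:
  x=0: 17/30 × log_10[(17/30)/(2/3)] = 17/30 × -0.0706 = -0.0400
  x=1: 13/30 × log_10[(13/30)/(1/3)] = 13/30 × 0.1139 = 0.0494

D_KL(P||Q) = 0.0094 dits

Note: KL divergence is always non-negative and equals 0 iff P = Q.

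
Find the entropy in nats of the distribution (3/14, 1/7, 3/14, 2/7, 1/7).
1.5741 nats

Shannon entropy is H(X) = -Σ p(x) log p(x).

For P = (3/14, 1/7, 3/14, 2/7, 1/7):
H = -3/14 × log_e(3/14) -1/7 × log_e(1/7) -3/14 × log_e(3/14) -2/7 × log_e(2/7) -1/7 × log_e(1/7)
H = 1.5741 nats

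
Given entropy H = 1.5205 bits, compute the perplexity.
2.8689

Perplexity is 2^H (or exp(H) for natural log).

H = 1.5205 bits
Perplexity = 2^1.5205 = 2.8689

Interpretation: The model's uncertainty is equivalent to choosing uniformly among 2.9 options.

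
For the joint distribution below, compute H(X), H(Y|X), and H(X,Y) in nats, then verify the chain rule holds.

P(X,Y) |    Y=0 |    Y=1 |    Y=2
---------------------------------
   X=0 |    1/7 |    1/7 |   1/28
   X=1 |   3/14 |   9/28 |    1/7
H(X,Y) = 1.6479, H(X) = 0.6279, H(Y|X) = 1.0199 (all in nats)

Chain rule: H(X,Y) = H(X) + H(Y|X)

Left side — joint entropy directly:
H(X,Y) = -Σ p(x,y) log p(x,y) = 1.6479 nats

Right side — compute H(Y|X) from the conditional distributions:
P(X) = (9/28, 19/28), so H(X) = 0.6279 nats
H(Y|X) = Σ_x P(X=x) · H(Y|X=x):
  P(Y|X=0) = (4/9, 4/9, 1/9), H(Y|X=0) = 0.9650, weight P(X=0) = 9/28
  P(Y|X=1) = (6/19, 9/19, 4/19), H(Y|X=1) = 1.0460, weight P(X=1) = 19/28
H(Y|X) = 1.0199 nats

H(X) + H(Y|X) = 0.6279 + 1.0199 = 1.6479 nats

Both sides equal 1.6479 nats. ✓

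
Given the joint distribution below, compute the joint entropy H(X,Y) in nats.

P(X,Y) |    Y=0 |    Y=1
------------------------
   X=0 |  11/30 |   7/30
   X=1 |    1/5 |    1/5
1.3512 nats

Joint entropy is H(X,Y) = -Σ_{x,y} p(x,y) log p(x,y).

Summing over all non-zero entries:
H(X,Y) = -[11/30·log_e(11/30) + 7/30·log_e(7/30) + 1/5·log_e(1/5) + 1/5·log_e(1/5)]
H(X,Y) = 1.3512 nats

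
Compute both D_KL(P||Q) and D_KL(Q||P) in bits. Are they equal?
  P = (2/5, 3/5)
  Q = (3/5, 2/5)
D_KL(P||Q) = 0.1170, D_KL(Q||P) = 0.1170

KL divergence is not symmetric: D_KL(P||Q) ≠ D_KL(Q||P) in general.

D_KL(P||Q) = 0.1170 bits
D_KL(Q||P) = 0.1170 bits

In this case they happen to be equal (to 4 decimal places).

This asymmetry is why KL divergence is not a true distance metric.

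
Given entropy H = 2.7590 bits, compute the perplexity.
6.7693

Perplexity is 2^H (or exp(H) for natural log).

H = 2.7590 bits
Perplexity = 2^2.7590 = 6.7693

Interpretation: The model's uncertainty is equivalent to choosing uniformly among 6.8 options.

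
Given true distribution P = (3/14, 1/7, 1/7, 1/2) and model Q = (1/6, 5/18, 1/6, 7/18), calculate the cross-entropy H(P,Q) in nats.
1.2951 nats

Cross-entropy: H(P,Q) = -Σ p(x) log q(x)

Alternatively: H(P,Q) = H(P) + D_KL(P||Q)
H(P) = 1.2326 nats
D_KL(P||Q) = 0.0625 nats

H(P,Q) = 1.2326 + 0.0625 = 1.2951 nats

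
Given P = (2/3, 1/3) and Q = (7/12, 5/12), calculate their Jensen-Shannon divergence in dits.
0.0016 dits

Jensen-Shannon divergence is:
JSD(P||Q) = 0.5 × D_KL(P||M) + 0.5 × D_KL(Q||M)
where M = 0.5 × (P + Q) is the mixture distribution.

M = 0.5 × (2/3, 1/3) + 0.5 × (7/12, 5/12) = (5/8, 3/8)

D_KL(P||M) = 0.0016 dits
D_KL(Q||M) = 0.0016 dits

JSD(P||Q) = 0.5 × 0.0016 + 0.5 × 0.0016 = 0.0016 dits

Unlike KL divergence, JSD is symmetric and bounded: 0 ≤ JSD ≤ log(2).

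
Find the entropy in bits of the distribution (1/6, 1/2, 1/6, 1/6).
1.7925 bits

Shannon entropy is H(X) = -Σ p(x) log p(x).

For P = (1/6, 1/2, 1/6, 1/6):
H = -1/6 × log_2(1/6) -1/2 × log_2(1/2) -1/6 × log_2(1/6) -1/6 × log_2(1/6)
H = 1.7925 bits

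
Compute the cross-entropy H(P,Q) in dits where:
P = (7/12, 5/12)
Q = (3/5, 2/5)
0.2952 dits

Cross-entropy: H(P,Q) = -Σ p(x) log q(x)

Alternatively: H(P,Q) = H(P) + D_KL(P||Q)
H(P) = 0.2950 dits
D_KL(P||Q) = 0.0003 dits

H(P,Q) = 0.2950 + 0.0003 = 0.2952 dits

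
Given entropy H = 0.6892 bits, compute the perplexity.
1.6124

Perplexity is 2^H (or exp(H) for natural log).

H = 0.6892 bits
Perplexity = 2^0.6892 = 1.6124

Interpretation: The model's uncertainty is equivalent to choosing uniformly among 1.6 options.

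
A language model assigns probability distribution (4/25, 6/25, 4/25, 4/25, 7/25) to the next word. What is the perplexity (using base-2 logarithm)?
4.8481

Perplexity is 2^H (or exp(H) for natural log).

First, H = -Σ p log p = 2.2774 bits
Perplexity = 2^2.2774 = 4.8481

Interpretation: The model's uncertainty is equivalent to choosing uniformly among 4.8 options.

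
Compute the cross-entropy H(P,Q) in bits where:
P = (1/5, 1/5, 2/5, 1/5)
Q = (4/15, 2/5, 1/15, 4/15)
2.5899 bits

Cross-entropy: H(P,Q) = -Σ p(x) log q(x)

Alternatively: H(P,Q) = H(P) + D_KL(P||Q)
H(P) = 1.9219 bits
D_KL(P||Q) = 0.6680 bits

H(P,Q) = 1.9219 + 0.6680 = 2.5899 bits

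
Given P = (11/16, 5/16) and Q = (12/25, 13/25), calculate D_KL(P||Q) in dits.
0.0382 dits

KL divergence: D_KL(P||Q) = Σ p(x) log(p(x)/q(x))

Computing term by term:
  x=0: 11/16 × log_10[(11/16)/(12/25)] = 11/16 × 0.1560 = 0.1073
  x=1: 5/16 × log_10[(5/16)/(13/25)] = 5/16 × -0.2212 = -0.0691

D_KL(P||Q) = 0.0382 dits

Note: KL divergence is always non-negative and equals 0 iff P = Q.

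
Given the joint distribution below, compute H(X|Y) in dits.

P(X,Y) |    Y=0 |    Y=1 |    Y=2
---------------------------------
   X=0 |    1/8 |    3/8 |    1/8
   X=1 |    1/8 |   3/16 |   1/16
0.2826 dits

Using the chain rule: H(X|Y) = H(X,Y) - H(Y)

First, compute H(X,Y) = 0.7100 dits

Marginal P(Y) = (1/4, 9/16, 3/16)
H(Y) = 0.4274 dits

H(X|Y) = H(X,Y) - H(Y) = 0.7100 - 0.4274 = 0.2826 dits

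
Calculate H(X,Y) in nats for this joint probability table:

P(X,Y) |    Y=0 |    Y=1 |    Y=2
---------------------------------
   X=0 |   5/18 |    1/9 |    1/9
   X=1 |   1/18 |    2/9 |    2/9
1.6731 nats

Joint entropy is H(X,Y) = -Σ_{x,y} p(x,y) log p(x,y).

Summing over all non-zero entries:
H(X,Y) = -[5/18·log_e(5/18) + 1/9·log_e(1/9) + 1/9·log_e(1/9) + 1/18·log_e(1/18) + 2/9·log_e(2/9) + 2/9·log_e(2/9)]
H(X,Y) = 1.6731 nats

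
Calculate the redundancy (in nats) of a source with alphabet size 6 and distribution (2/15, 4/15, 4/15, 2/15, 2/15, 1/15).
0.1003 nats

Redundancy measures how far a source is from maximum entropy:
R = H_max - H(X)

Maximum entropy for 6 symbols: H_max = log_e(6) = 1.7918 nats
Actual entropy: H(X) = 1.6914 nats
Redundancy: R = 1.7918 - 1.6914 = 0.1003 nats

This redundancy represents potential for compression: the source could be compressed by 0.1003 nats per symbol.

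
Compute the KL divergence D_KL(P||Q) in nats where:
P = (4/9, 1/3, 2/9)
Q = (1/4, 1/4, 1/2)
0.1714 nats

KL divergence: D_KL(P||Q) = Σ p(x) log(p(x)/q(x))

Computing term by term:
  x=0: 4/9 × log_e[(4/9)/(1/4)] = 4/9 × 0.5754 = 0.2557
  x=1: 1/3 × log_e[(1/3)/(1/4)] = 1/3 × 0.2877 = 0.0959
  x=2: 2/9 × log_e[(2/9)/(1/2)] = 2/9 × -0.8109 = -0.1802

D_KL(P||Q) = 0.1714 nats

Note: KL divergence is always non-negative and equals 0 iff P = Q.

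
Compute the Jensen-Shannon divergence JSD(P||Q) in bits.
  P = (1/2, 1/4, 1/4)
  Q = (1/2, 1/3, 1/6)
0.0104 bits

Jensen-Shannon divergence is:
JSD(P||Q) = 0.5 × D_KL(P||M) + 0.5 × D_KL(Q||M)
where M = 0.5 × (P + Q) is the mixture distribution.

M = 0.5 × (1/2, 1/4, 1/4) + 0.5 × (1/2, 1/3, 1/6) = (1/2, 7/24, 5/24)

D_KL(P||M) = 0.0102 bits
D_KL(Q||M) = 0.0106 bits

JSD(P||Q) = 0.5 × 0.0102 + 0.5 × 0.0106 = 0.0104 bits

Unlike KL divergence, JSD is symmetric and bounded: 0 ≤ JSD ≤ log(2).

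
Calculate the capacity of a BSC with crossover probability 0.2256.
0.2297 bits

For a binary symmetric channel (BSC) with error probability p:
Capacity C = 1 - H(p) bits per symbol

where H(p) = -p log₂(p) - (1-p) log₂(1-p) is the binary entropy function.

H(0.2256) = 0.7703 bits
C = 1 - 0.7703 = 0.2297 bits per symbol

This means we can reliably transmit up to 0.2297 bits of information per channel use.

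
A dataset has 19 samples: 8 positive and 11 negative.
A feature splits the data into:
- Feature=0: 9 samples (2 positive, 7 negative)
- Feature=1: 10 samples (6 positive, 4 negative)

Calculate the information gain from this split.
0.1089 bits

Information Gain = H(Y) - H(Y|Feature)

Before split:
P(positive) = 8/19 = 0.4211
H(Y) = 0.9819 bits

After split:
Feature=0: H = 0.7642 bits (weight = 9/19)
Feature=1: H = 0.9710 bits (weight = 10/19)
H(Y|Feature) = (9/19)×0.7642 + (10/19)×0.9710 = 0.8730 bits

Information Gain = 0.9819 - 0.8730 = 0.1089 bits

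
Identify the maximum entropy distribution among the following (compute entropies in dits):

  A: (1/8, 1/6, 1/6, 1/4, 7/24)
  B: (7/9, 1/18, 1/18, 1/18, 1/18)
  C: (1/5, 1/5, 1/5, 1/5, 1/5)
C

For a discrete distribution over n outcomes, entropy is maximized by the uniform distribution.

Computing entropies:
H(A) = 0.6789 dits
H(B) = 0.3638 dits
H(C) = 0.6990 dits

The uniform distribution (where all probabilities equal 1/5) achieves the maximum entropy of log_10(5) = 0.6990 dits.

Distribution C has the highest entropy.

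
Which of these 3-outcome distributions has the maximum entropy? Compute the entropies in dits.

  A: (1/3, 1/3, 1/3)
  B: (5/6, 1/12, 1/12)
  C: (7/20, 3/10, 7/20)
A

For a discrete distribution over n outcomes, entropy is maximized by the uniform distribution.

Computing entropies:
H(A) = 0.4771 dits
H(B) = 0.2458 dits
H(C) = 0.4760 dits

The uniform distribution (where all probabilities equal 1/3) achieves the maximum entropy of log_10(3) = 0.4771 dits.

Distribution A has the highest entropy.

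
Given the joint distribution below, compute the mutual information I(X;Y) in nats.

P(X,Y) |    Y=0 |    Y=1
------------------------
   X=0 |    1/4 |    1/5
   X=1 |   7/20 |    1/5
0.0034 nats

Mutual information: I(X;Y) = H(X) + H(Y) - H(X,Y)

Marginals:
P(X) = (9/20, 11/20), H(X) = 0.6881 nats
P(Y) = (3/5, 2/5), H(Y) = 0.6730 nats

Joint entropy: H(X,Y) = 1.3578 nats

I(X;Y) = 0.6881 + 0.6730 - 1.3578 = 0.0034 nats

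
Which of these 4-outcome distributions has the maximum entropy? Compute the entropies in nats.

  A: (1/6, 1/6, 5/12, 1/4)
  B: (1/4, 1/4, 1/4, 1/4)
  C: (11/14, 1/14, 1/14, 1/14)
B

For a discrete distribution over n outcomes, entropy is maximized by the uniform distribution.

Computing entropies:
H(A) = 1.3086 nats
H(B) = 1.3863 nats
H(C) = 0.7550 nats

The uniform distribution (where all probabilities equal 1/4) achieves the maximum entropy of log_e(4) = 1.3863 nats.

Distribution B has the highest entropy.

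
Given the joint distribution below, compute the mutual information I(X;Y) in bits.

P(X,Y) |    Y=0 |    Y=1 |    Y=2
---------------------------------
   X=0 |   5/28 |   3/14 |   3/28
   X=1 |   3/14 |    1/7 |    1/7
0.0164 bits

Mutual information: I(X;Y) = H(X) + H(Y) - H(X,Y)

Marginals:
P(X) = (1/2, 1/2), H(X) = 1.0000 bits
P(Y) = (11/28, 5/14, 1/4), H(Y) = 1.5601 bits

Joint entropy: H(X,Y) = 2.5436 bits

I(X;Y) = 1.0000 + 1.5601 - 2.5436 = 0.0164 bits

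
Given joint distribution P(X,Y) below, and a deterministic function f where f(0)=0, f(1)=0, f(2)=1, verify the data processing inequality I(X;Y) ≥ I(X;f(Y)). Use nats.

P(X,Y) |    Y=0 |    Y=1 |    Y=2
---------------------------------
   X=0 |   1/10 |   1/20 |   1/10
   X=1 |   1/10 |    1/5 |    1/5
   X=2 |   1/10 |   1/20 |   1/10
I(X;Y) = 0.0340, I(X;f(Y)) = 0.0000, inequality holds: 0.0340 ≥ 0.0000

Data Processing Inequality: For any Markov chain X → Y → Z, we have I(X;Y) ≥ I(X;Z).

Here Z = f(Y) is a deterministic function of Y, forming X → Y → Z.

Original I(X;Y) = 0.0340 nats

After applying f:
P(X,Z) where Z=f(Y):
- P(X,Z=0) = P(X,Y=0) + P(X,Y=1)
- P(X,Z=1) = P(X,Y=2)

I(X;Z) = I(X;f(Y)) = 0.0000 nats

Verification: 0.0340 ≥ 0.0000 ✓

Information cannot be created by processing; the function f can only lose information about X.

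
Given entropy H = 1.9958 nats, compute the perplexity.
7.3581

Perplexity is e^H (or exp(H) for natural log).

H = 1.9958 nats
Perplexity = e^1.9958 = 7.3581

Interpretation: The model's uncertainty is equivalent to choosing uniformly among 7.4 options.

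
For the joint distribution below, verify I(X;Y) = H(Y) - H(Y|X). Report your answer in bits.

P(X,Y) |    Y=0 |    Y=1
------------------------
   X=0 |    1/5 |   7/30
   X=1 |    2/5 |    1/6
I(X;Y) = 0.0442 bits

Mutual information has multiple equivalent forms:
- I(X;Y) = H(X) - H(X|Y)
- I(X;Y) = H(Y) - H(Y|X)
- I(X;Y) = H(X) + H(Y) - H(X,Y)

Computing all quantities:
H(X) = 0.9871, H(Y) = 0.9710, H(X,Y) = 1.9139
H(X|Y) = 0.9429, H(Y|X) = 0.9267

Verification:
H(X) - H(X|Y) = 0.9871 - 0.9429 = 0.0442
H(Y) - H(Y|X) = 0.9710 - 0.9267 = 0.0442
H(X) + H(Y) - H(X,Y) = 0.9871 + 0.9710 - 1.9139 = 0.0442

All forms give I(X;Y) = 0.0442 bits. ✓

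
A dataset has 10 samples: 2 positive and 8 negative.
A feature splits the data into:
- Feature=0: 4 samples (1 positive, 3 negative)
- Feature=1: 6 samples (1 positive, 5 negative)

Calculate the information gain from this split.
0.0074 bits

Information Gain = H(Y) - H(Y|Feature)

Before split:
P(positive) = 2/10 = 0.2000
H(Y) = 0.7219 bits

After split:
Feature=0: H = 0.8113 bits (weight = 4/10)
Feature=1: H = 0.6500 bits (weight = 6/10)
H(Y|Feature) = (4/10)×0.8113 + (6/10)×0.6500 = 0.7145 bits

Information Gain = 0.7219 - 0.7145 = 0.0074 bits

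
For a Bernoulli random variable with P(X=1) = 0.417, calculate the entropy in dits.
0.2950 dits

The binary entropy function is:
H(p) = -p log(p) - (1-p) log(1-p)

H(0.417) = -0.417 × log_10(0.417) - 0.583 × log_10(0.583)
H(0.417) = 0.2950 dits

Note: Binary entropy is maximized at p=0.5 (H=1 bit) and minimized at p=0 or p=1 (H=0).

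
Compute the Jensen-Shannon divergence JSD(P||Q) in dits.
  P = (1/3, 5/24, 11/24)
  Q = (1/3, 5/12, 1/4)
0.0144 dits

Jensen-Shannon divergence is:
JSD(P||Q) = 0.5 × D_KL(P||M) + 0.5 × D_KL(Q||M)
where M = 0.5 × (P + Q) is the mixture distribution.

M = 0.5 × (1/3, 5/24, 11/24) + 0.5 × (1/3, 5/12, 1/4) = (1/3, 5/16, 0.354167)

D_KL(P||M) = 0.0146 dits
D_KL(Q||M) = 0.0142 dits

JSD(P||Q) = 0.5 × 0.0146 + 0.5 × 0.0142 = 0.0144 dits

Unlike KL divergence, JSD is symmetric and bounded: 0 ≤ JSD ≤ log(2).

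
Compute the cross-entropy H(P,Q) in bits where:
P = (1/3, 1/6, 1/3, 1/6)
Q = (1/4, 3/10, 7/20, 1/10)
2.0147 bits

Cross-entropy: H(P,Q) = -Σ p(x) log q(x)

Alternatively: H(P,Q) = H(P) + D_KL(P||Q)
H(P) = 1.9183 bits
D_KL(P||Q) = 0.0964 bits

H(P,Q) = 1.9183 + 0.0964 = 2.0147 bits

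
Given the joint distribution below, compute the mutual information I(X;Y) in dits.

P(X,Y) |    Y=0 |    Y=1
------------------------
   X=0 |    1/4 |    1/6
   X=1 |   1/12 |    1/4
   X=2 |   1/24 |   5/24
0.0352 dits

Mutual information: I(X;Y) = H(X) + H(Y) - H(X,Y)

Marginals:
P(X) = (5/12, 1/3, 1/4), H(X) = 0.4680 dits
P(Y) = (3/8, 5/8), H(Y) = 0.2873 dits

Joint entropy: H(X,Y) = 0.7201 dits

I(X;Y) = 0.4680 + 0.2873 - 0.7201 = 0.0352 dits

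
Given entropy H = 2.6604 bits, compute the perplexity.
6.3221

Perplexity is 2^H (or exp(H) for natural log).

H = 2.6604 bits
Perplexity = 2^2.6604 = 6.3221

Interpretation: The model's uncertainty is equivalent to choosing uniformly among 6.3 options.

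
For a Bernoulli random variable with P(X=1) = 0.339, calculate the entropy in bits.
0.9239 bits

The binary entropy function is:
H(p) = -p log(p) - (1-p) log(1-p)

H(0.339) = -0.339 × log_2(0.339) - 0.661 × log_2(0.661)
H(0.339) = 0.9239 bits

Note: Binary entropy is maximized at p=0.5 (H=1 bit) and minimized at p=0 or p=1 (H=0).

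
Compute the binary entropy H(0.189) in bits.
0.6994 bits

The binary entropy function is:
H(p) = -p log(p) - (1-p) log(1-p)

H(0.189) = -0.189 × log_2(0.189) - 0.811 × log_2(0.811)
H(0.189) = 0.6994 bits

Note: Binary entropy is maximized at p=0.5 (H=1 bit) and minimized at p=0 or p=1 (H=0).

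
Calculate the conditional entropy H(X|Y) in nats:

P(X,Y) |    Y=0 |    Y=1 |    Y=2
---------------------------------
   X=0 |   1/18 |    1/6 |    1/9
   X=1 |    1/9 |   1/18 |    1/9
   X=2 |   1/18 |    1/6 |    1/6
1.0412 nats

Using the chain rule: H(X|Y) = H(X,Y) - H(Y)

First, compute H(X,Y) = 2.1100 nats

Marginal P(Y) = (2/9, 7/18, 7/18)
H(Y) = 1.0688 nats

H(X|Y) = H(X,Y) - H(Y) = 2.1100 - 1.0688 = 1.0412 nats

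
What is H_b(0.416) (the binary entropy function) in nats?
0.6790 nats

The binary entropy function is:
H(p) = -p log(p) - (1-p) log(1-p)

H(0.416) = -0.416 × log_e(0.416) - 0.584 × log_e(0.584)
H(0.416) = 0.6790 nats

Note: Binary entropy is maximized at p=0.5 (H=1 bit) and minimized at p=0 or p=1 (H=0).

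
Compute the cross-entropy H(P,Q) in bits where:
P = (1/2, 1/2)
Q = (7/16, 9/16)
1.0114 bits

Cross-entropy: H(P,Q) = -Σ p(x) log q(x)

Alternatively: H(P,Q) = H(P) + D_KL(P||Q)
H(P) = 1.0000 bits
D_KL(P||Q) = 0.0114 bits

H(P,Q) = 1.0000 + 0.0114 = 1.0114 bits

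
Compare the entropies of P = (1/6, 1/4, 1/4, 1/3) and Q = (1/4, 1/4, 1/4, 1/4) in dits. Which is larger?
Q

Computing entropies in dits:
H(P) = 0.5898
H(Q) = 0.6021

Distribution Q has higher entropy.

Intuition: The distribution closer to uniform (more spread out) has higher entropy.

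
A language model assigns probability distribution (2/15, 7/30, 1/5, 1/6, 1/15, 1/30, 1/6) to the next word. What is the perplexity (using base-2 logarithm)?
6.1797

Perplexity is 2^H (or exp(H) for natural log).

First, H = -Σ p log p = 2.6275 bits
Perplexity = 2^2.6275 = 6.1797

Interpretation: The model's uncertainty is equivalent to choosing uniformly among 6.2 options.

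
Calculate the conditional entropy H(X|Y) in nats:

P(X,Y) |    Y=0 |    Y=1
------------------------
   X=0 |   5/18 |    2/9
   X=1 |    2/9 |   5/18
0.6870 nats

Using the chain rule: H(X|Y) = H(X,Y) - H(Y)

First, compute H(X,Y) = 1.3801 nats

Marginal P(Y) = (1/2, 1/2)
H(Y) = 0.6931 nats

H(X|Y) = H(X,Y) - H(Y) = 1.3801 - 0.6931 = 0.6870 nats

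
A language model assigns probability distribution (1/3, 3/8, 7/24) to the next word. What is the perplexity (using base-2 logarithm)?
2.9844

Perplexity is 2^H (or exp(H) for natural log).

First, H = -Σ p log p = 1.5774 bits
Perplexity = 2^1.5774 = 2.9844

Interpretation: The model's uncertainty is equivalent to choosing uniformly among 3.0 options.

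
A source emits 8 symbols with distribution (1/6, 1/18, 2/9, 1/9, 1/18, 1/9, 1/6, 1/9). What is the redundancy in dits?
0.0410 dits

Redundancy measures how far a source is from maximum entropy:
R = H_max - H(X)

Maximum entropy for 8 symbols: H_max = log_10(8) = 0.9031 dits
Actual entropy: H(X) = 0.8621 dits
Redundancy: R = 0.9031 - 0.8621 = 0.0410 dits

This redundancy represents potential for compression: the source could be compressed by 0.0410 dits per symbol.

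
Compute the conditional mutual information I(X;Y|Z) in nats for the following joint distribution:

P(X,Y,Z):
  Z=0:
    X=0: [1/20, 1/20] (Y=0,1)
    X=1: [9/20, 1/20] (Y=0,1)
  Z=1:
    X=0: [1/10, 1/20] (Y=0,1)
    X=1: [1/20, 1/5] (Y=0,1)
0.0825 nats

Conditional mutual information: I(X;Y|Z) = H(X|Z) + H(Y|Z) - H(X,Y|Z)

H(Z) = 0.6730
H(X,Z) = 1.2080 → H(X|Z) = 0.5350
H(Y,Z) = 1.2080 → H(Y|Z) = 0.5350
H(X,Y,Z) = 1.6604 → H(X,Y|Z) = 0.9874

I(X;Y|Z) = 0.5350 + 0.5350 - 0.9874 = 0.0825 nats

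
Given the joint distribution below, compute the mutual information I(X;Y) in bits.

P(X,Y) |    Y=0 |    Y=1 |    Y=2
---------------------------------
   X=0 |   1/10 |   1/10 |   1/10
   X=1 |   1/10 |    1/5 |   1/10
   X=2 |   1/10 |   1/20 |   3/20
0.0681 bits

Mutual information: I(X;Y) = H(X) + H(Y) - H(X,Y)

Marginals:
P(X) = (3/10, 2/5, 3/10), H(X) = 1.5710 bits
P(Y) = (3/10, 7/20, 7/20), H(Y) = 1.5813 bits

Joint entropy: H(X,Y) = 3.0842 bits

I(X;Y) = 1.5710 + 1.5813 - 3.0842 = 0.0681 bits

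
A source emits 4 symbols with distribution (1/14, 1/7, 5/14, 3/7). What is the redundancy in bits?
0.2726 bits

Redundancy measures how far a source is from maximum entropy:
R = H_max - H(X)

Maximum entropy for 4 symbols: H_max = log_2(4) = 2.0000 bits
Actual entropy: H(X) = 1.7274 bits
Redundancy: R = 2.0000 - 1.7274 = 0.2726 bits

This redundancy represents potential for compression: the source could be compressed by 0.2726 bits per symbol.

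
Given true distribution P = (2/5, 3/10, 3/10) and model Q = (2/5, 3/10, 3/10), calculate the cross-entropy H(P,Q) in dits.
0.4729 dits

Cross-entropy: H(P,Q) = -Σ p(x) log q(x)

Alternatively: H(P,Q) = H(P) + D_KL(P||Q)
H(P) = 0.4729 dits
D_KL(P||Q) = 0.0000 dits

H(P,Q) = 0.4729 + 0.0000 = 0.4729 dits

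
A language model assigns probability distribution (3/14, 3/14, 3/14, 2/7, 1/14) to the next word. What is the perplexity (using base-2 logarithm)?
4.6493

Perplexity is 2^H (or exp(H) for natural log).

First, H = -Σ p log p = 2.2170 bits
Perplexity = 2^2.2170 = 4.6493

Interpretation: The model's uncertainty is equivalent to choosing uniformly among 4.6 options.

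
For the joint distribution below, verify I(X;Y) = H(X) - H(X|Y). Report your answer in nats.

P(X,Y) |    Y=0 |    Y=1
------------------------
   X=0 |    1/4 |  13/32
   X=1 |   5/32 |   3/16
I(X;Y) = 0.0025 nats

Mutual information has multiple equivalent forms:
- I(X;Y) = H(X) - H(X|Y)
- I(X;Y) = H(Y) - H(Y|X)
- I(X;Y) = H(X) + H(Y) - H(X,Y)

Computing all quantities:
H(X) = 0.6435, H(Y) = 0.6755, H(X,Y) = 1.3164
H(X|Y) = 0.6410, H(Y|X) = 0.6729

Verification:
H(X) - H(X|Y) = 0.6435 - 0.6410 = 0.0025
H(Y) - H(Y|X) = 0.6755 - 0.6729 = 0.0025
H(X) + H(Y) - H(X,Y) = 0.6435 + 0.6755 - 1.3164 = 0.0025

All forms give I(X;Y) = 0.0025 nats. ✓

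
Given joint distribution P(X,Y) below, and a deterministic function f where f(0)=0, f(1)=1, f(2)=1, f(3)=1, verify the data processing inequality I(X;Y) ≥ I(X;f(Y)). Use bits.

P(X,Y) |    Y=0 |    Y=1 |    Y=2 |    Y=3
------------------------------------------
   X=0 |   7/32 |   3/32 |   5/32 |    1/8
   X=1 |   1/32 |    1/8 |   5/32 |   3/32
I(X;Y) = 0.0951, I(X;f(Y)) = 0.0886, inequality holds: 0.0951 ≥ 0.0886

Data Processing Inequality: For any Markov chain X → Y → Z, we have I(X;Y) ≥ I(X;Z).

Here Z = f(Y) is a deterministic function of Y, forming X → Y → Z.

Original I(X;Y) = 0.0951 bits

After applying f:
P(X,Z) where Z=f(Y):
- P(X,Z=0) = P(X,Y=0)
- P(X,Z=1) = P(X,Y=1) + P(X,Y=2) + P(X,Y=3)

I(X;Z) = I(X;f(Y)) = 0.0886 bits

Verification: 0.0951 ≥ 0.0886 ✓

Information cannot be created by processing; the function f can only lose information about X.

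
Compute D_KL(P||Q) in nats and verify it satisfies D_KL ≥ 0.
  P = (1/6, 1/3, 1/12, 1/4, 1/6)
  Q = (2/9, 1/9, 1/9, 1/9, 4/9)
0.3335 nats

KL divergence satisfies the Gibbs inequality: D_KL(P||Q) ≥ 0 for all distributions P, Q.

D_KL(P||Q) = Σ p(x) log(p(x)/q(x))
Term by term:
  x=0: 1/6 × log_e[(1/6)/(2/9)] = -0.0479
  x=1: 1/3 × log_e[(1/3)/(1/9)] = 0.3662
  x=2: 1/12 × log_e[(1/12)/(1/9)] = -0.0240
  x=3: 1/4 × log_e[(1/4)/(1/9)] = 0.2027
  x=4: 1/6 × log_e[(1/6)/(4/9)] = -0.1635
D_KL(P||Q) = 0.3335 nats

D_KL(P||Q) = 0.3335 ≥ 0 ✓

This non-negativity is a fundamental property: relative entropy cannot be negative because it measures how different Q is from P.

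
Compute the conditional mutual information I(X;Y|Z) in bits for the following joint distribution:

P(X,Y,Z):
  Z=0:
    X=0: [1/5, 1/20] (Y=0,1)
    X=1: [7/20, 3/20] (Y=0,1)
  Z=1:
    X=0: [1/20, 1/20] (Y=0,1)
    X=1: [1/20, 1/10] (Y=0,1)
0.0113 bits

Conditional mutual information: I(X;Y|Z) = H(X|Z) + H(Y|Z) - H(X,Y|Z)

H(Z) = 0.8113
H(X,Z) = 1.7427 → H(X|Z) = 0.9315
H(Y,Z) = 1.6815 → H(Y|Z) = 0.8702
H(X,Y,Z) = 2.6016 → H(X,Y|Z) = 1.7903

I(X;Y|Z) = 0.9315 + 0.8702 - 1.7903 = 0.0113 bits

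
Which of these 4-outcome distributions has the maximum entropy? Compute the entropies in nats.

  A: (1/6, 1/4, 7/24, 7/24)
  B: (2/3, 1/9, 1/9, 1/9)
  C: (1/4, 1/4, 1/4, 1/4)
C

For a discrete distribution over n outcomes, entropy is maximized by the uniform distribution.

Computing entropies:
H(A) = 1.3640 nats
H(B) = 1.0027 nats
H(C) = 1.3863 nats

The uniform distribution (where all probabilities equal 1/4) achieves the maximum entropy of log_e(4) = 1.3863 nats.

Distribution C has the highest entropy.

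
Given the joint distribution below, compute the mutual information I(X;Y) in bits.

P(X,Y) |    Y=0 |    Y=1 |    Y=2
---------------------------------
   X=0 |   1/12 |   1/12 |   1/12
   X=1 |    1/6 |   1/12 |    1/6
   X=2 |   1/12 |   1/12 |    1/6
0.0242 bits

Mutual information: I(X;Y) = H(X) + H(Y) - H(X,Y)

Marginals:
P(X) = (1/4, 5/12, 1/3), H(X) = 1.5546 bits
P(Y) = (1/3, 1/4, 5/12), H(Y) = 1.5546 bits

Joint entropy: H(X,Y) = 3.0850 bits

I(X;Y) = 1.5546 + 1.5546 - 3.0850 = 0.0242 bits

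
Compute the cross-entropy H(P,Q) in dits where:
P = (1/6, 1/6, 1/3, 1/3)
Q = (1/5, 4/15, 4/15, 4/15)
0.5949 dits

Cross-entropy: H(P,Q) = -Σ p(x) log q(x)

Alternatively: H(P,Q) = H(P) + D_KL(P||Q)
H(P) = 0.5775 dits
D_KL(P||Q) = 0.0174 dits

H(P,Q) = 0.5775 + 0.0174 = 0.5949 dits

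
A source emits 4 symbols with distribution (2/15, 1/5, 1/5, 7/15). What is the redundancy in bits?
0.1705 bits

Redundancy measures how far a source is from maximum entropy:
R = H_max - H(X)

Maximum entropy for 4 symbols: H_max = log_2(4) = 2.0000 bits
Actual entropy: H(X) = 1.8295 bits
Redundancy: R = 2.0000 - 1.8295 = 0.1705 bits

This redundancy represents potential for compression: the source could be compressed by 0.1705 bits per symbol.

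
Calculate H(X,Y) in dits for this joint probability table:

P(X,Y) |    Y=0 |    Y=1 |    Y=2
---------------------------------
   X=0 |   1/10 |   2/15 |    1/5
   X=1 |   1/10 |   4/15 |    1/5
0.7493 dits

Joint entropy is H(X,Y) = -Σ_{x,y} p(x,y) log p(x,y).

Summing over all non-zero entries:
H(X,Y) = -[1/10·log_10(1/10) + 2/15·log_10(2/15) + 1/5·log_10(1/5) + 1/10·log_10(1/10) + 4/15·log_10(4/15) + 1/5·log_10(1/5)]
H(X,Y) = 0.7493 dits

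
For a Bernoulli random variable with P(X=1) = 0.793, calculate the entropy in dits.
0.2215 dits

The binary entropy function is:
H(p) = -p log(p) - (1-p) log(1-p)

H(0.793) = -0.793 × log_10(0.793) - 0.207 × log_10(0.207)
H(0.793) = 0.2215 dits

Note: Binary entropy is maximized at p=0.5 (H=1 bit) and minimized at p=0 or p=1 (H=0).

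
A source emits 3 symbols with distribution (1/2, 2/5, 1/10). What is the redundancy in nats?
0.1553 nats

Redundancy measures how far a source is from maximum entropy:
R = H_max - H(X)

Maximum entropy for 3 symbols: H_max = log_e(3) = 1.0986 nats
Actual entropy: H(X) = 0.9433 nats
Redundancy: R = 1.0986 - 0.9433 = 0.1553 nats

This redundancy represents potential for compression: the source could be compressed by 0.1553 nats per symbol.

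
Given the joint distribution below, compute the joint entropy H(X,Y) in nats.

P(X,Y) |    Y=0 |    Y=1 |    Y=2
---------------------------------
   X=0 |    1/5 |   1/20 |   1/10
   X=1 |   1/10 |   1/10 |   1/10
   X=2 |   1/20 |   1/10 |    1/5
2.0946 nats

Joint entropy is H(X,Y) = -Σ_{x,y} p(x,y) log p(x,y).

Summing over all non-zero entries:
H(X,Y) = -[1/5·log_e(1/5) + 1/20·log_e(1/20) + 1/10·log_e(1/10) + 1/10·log_e(1/10) + 1/10·log_e(1/10) + 1/10·log_e(1/10) + 1/20·log_e(1/20) + 1/10·log_e(1/10) + 1/5·log_e(1/5)]
H(X,Y) = 2.0946 nats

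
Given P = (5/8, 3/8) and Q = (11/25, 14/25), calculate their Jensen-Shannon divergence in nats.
0.0173 nats

Jensen-Shannon divergence is:
JSD(P||Q) = 0.5 × D_KL(P||M) + 0.5 × D_KL(Q||M)
where M = 0.5 × (P + Q) is the mixture distribution.

M = 0.5 × (5/8, 3/8) + 0.5 × (11/25, 14/25) = (0.5325, 0.4675)

D_KL(P||M) = 0.0174 nats
D_KL(Q||M) = 0.0171 nats

JSD(P||Q) = 0.5 × 0.0174 + 0.5 × 0.0171 = 0.0173 nats

Unlike KL divergence, JSD is symmetric and bounded: 0 ≤ JSD ≤ log(2).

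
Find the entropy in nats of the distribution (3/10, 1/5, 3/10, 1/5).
1.3662 nats

Shannon entropy is H(X) = -Σ p(x) log p(x).

For P = (3/10, 1/5, 3/10, 1/5):
H = -3/10 × log_e(3/10) -1/5 × log_e(1/5) -3/10 × log_e(3/10) -1/5 × log_e(1/5)
H = 1.3662 nats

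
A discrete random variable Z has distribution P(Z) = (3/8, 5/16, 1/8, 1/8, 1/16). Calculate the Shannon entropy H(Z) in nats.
1.4244 nats

Shannon entropy is H(X) = -Σ p(x) log p(x).

For P = (3/8, 5/16, 1/8, 1/8, 1/16):
H = -3/8 × log_e(3/8) -5/16 × log_e(5/16) -1/8 × log_e(1/8) -1/8 × log_e(1/8) -1/16 × log_e(1/16)
H = 1.4244 nats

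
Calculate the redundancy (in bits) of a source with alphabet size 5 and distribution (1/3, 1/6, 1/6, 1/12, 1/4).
0.1332 bits

Redundancy measures how far a source is from maximum entropy:
R = H_max - H(X)

Maximum entropy for 5 symbols: H_max = log_2(5) = 2.3219 bits
Actual entropy: H(X) = 2.1887 bits
Redundancy: R = 2.3219 - 2.1887 = 0.1332 bits

This redundancy represents potential for compression: the source could be compressed by 0.1332 bits per symbol.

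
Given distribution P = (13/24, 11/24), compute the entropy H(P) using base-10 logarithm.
0.2995 dits

Shannon entropy is H(X) = -Σ p(x) log p(x).

For P = (13/24, 11/24):
H = -13/24 × log_10(13/24) -11/24 × log_10(11/24)
H = 0.2995 dits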